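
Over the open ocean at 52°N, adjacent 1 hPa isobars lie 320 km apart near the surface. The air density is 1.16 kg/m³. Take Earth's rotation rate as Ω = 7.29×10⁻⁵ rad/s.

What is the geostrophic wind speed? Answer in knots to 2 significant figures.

Coriolis parameter at 52°N:
f = 2Ω sin φ = 2 × 7.29×10⁻⁵ × sin 52° = 1.15×10⁻⁴ s⁻¹
Pressure gradient: |∂P/∂n| = 100 Pa / 320000 m = 3.12×10⁻⁴ Pa/m
Geostrophic balance (pressure-gradient force = Coriolis force):
V_g = (1/(fρ)) |∂P/∂n| = 3.12×10⁻⁴ / (1.15×10⁻⁴ × 1.16) = 2.34 m/s
Converting: 2.34 m/s × 1.944 = 4.6 knots

4.6 knots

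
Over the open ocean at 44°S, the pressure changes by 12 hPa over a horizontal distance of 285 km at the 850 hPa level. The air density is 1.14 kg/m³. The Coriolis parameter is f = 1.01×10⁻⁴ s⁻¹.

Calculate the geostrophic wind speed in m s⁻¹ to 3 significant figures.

36.6 m s⁻¹

Pressure gradient: |∂P/∂n| = 1200 Pa / 285000 m = 4.21×10⁻³ Pa/m
Geostrophic balance (pressure-gradient force = Coriolis force):
V_g = (1/(fρ)) |∂P/∂n| = 4.21×10⁻³ / (1.01×10⁻⁴ × 1.14) = 36.6 m/s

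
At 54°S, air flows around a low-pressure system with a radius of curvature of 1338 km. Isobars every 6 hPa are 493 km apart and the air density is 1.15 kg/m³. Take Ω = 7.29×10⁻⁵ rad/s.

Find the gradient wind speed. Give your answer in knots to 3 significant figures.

16.5 knots

Coriolis parameter at 54°S:
f = 2Ω sin φ = 2 × 7.29×10⁻⁵ × sin 54° = 1.18×10⁻⁴ s⁻¹
Pressure gradient: |∂P/∂n| = 600 Pa / 493000 m = 1.22×10⁻³ Pa/m
Geostrophic speed: V_g = |∂P/∂n|/(fρ) = 1.22×10⁻³/(1.18×10⁻⁴ × 1.15) = 8.97 m/s
Around a low, centrifugal force acts outward with Coriolis, so pressure-gradient force balances both:
(1/ρ)|∂P/∂n| = fV + V²/R  →  V² + fR·V − fR·V_g = 0
With fR = 1.18×10⁻⁴ × 1338×10³ m = 158 m/s:
V = [−fR + √((fR)² + 4 fR V_g)]/2 = [−158 + √(158² + 4×158×8.97)]/2 = 8.51 m/s
Subgeostrophic (V < V_g = 8.97 m/s), as expected around a low.
Converting: 8.51 m/s × 1.944 = 16.5 knots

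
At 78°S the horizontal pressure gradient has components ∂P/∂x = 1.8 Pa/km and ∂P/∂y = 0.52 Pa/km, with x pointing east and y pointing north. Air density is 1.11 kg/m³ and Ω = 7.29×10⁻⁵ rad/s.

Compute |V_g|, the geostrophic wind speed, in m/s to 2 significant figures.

Coriolis parameter at 78°S:
f = 2Ω sin φ = 2 × 7.29×10⁻⁵ × sin 78° = 1.43×10⁻⁴ s⁻¹
In the Southern Hemisphere f is negative: f = −1.43×10⁻⁴ s⁻¹.
Component geostrophic relations (x east, y north):
u_g = −(1/(fρ)) ∂P/∂y,  v_g = (1/(fρ)) ∂P/∂x
u_g = −(0.52×10⁻³)/(−1.43×10⁻⁴ × 1.11) = 3.28 m/s;  v_g = (1.8×10⁻³)/(−1.43×10⁻⁴ × 1.11) = −11.4 m/s
|V_g| = √(u_g² + v_g²) = 11.8 m/s

12 m/s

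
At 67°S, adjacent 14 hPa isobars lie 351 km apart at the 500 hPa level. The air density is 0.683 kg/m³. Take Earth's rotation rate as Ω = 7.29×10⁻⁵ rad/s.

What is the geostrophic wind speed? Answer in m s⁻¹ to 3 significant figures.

43.5 m s⁻¹

Coriolis parameter at 67°S:
f = 2Ω sin φ = 2 × 7.29×10⁻⁵ × sin 67° = 1.34×10⁻⁴ s⁻¹
Pressure gradient: |∂P/∂n| = 1400 Pa / 351000 m = 3.99×10⁻³ Pa/m
Geostrophic balance (pressure-gradient force = Coriolis force):
V_g = (1/(fρ)) |∂P/∂n| = 3.99×10⁻³ / (1.34×10⁻⁴ × 0.683) = 43.5 m/s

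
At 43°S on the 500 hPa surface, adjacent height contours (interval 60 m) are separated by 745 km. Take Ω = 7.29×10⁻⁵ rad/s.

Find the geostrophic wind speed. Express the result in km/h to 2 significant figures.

29 km/h

Coriolis parameter at 43°S:
f = 2Ω sin φ = 2 × 7.29×10⁻⁵ × sin 43° = 9.94×10⁻⁵ s⁻¹
Height gradient: |∂Z/∂n| = 60 m / 745000 m = 8.05×10⁻⁵
On a pressure surface, geostrophic balance gives V_g = (g/f)|∂Z/∂n|:
V_g = 9.81 × 8.05×10⁻⁵ / 9.94×10⁻⁵ = 7.95 m/s
Converting: 7.95 m/s × 3.6 = 29 km/h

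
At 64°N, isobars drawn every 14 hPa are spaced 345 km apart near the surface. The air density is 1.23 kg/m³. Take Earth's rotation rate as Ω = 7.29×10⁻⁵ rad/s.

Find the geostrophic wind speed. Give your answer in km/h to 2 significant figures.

Coriolis parameter at 64°N:
f = 2Ω sin φ = 2 × 7.29×10⁻⁵ × sin 64° = 1.31×10⁻⁴ s⁻¹
Pressure gradient: |∂P/∂n| = 1400 Pa / 345000 m = 4.06×10⁻³ Pa/m
Geostrophic balance (pressure-gradient force = Coriolis force):
V_g = (1/(fρ)) |∂P/∂n| = 4.06×10⁻³ / (1.31×10⁻⁴ × 1.23) = 25.2 m/s
Converting: 25.2 m/s × 3.6 = 91 km/h

91 km/h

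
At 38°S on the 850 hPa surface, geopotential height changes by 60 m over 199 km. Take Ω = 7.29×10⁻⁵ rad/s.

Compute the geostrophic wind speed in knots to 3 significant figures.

Coriolis parameter at 38°S:
f = 2Ω sin φ = 2 × 7.29×10⁻⁵ × sin 38° = 8.98×10⁻⁵ s⁻¹
Height gradient: |∂Z/∂n| = 60 m / 199000 m = 3.02×10⁻⁴
On a pressure surface, geostrophic balance gives V_g = (g/f)|∂Z/∂n|:
V_g = 9.81 × 3.02×10⁻⁴ / 8.98×10⁻⁵ = 33.0 m/s
Converting: 33.0 m/s × 1.944 = 64.1 knots

64.1 knots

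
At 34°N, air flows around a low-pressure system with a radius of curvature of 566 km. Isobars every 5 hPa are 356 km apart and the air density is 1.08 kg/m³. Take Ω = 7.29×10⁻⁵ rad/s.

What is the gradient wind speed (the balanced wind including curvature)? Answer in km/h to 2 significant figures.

45 km/h

Coriolis parameter at 34°N:
f = 2Ω sin φ = 2 × 7.29×10⁻⁵ × sin 34° = 8.15×10⁻⁵ s⁻¹
Pressure gradient: |∂P/∂n| = 500 Pa / 356000 m = 1.40×10⁻³ Pa/m
Geostrophic speed: V_g = |∂P/∂n|/(fρ) = 1.40×10⁻³/(8.15×10⁻⁵ × 1.08) = 16.0 m/s
Around a low, centrifugal force acts outward with Coriolis, so pressure-gradient force balances both:
(1/ρ)|∂P/∂n| = fV + V²/R  →  V² + fR·V − fR·V_g = 0
With fR = 8.15×10⁻⁵ × 566×10³ m = 46.1 m/s:
V = [−fR + √((fR)² + 4 fR V_g)]/2 = [−46.1 + √(46.1² + 4×46.1×16)]/2 = 12.5 m/s
Subgeostrophic (V < V_g = 16 m/s), as expected around a low.
Converting: 12.5 m/s × 3.6 = 45 km/h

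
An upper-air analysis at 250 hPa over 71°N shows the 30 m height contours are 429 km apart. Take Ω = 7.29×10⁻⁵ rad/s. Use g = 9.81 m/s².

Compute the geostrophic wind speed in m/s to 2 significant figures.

Coriolis parameter at 71°N:
f = 2Ω sin φ = 2 × 7.29×10⁻⁵ × sin 71° = 1.38×10⁻⁴ s⁻¹
Height gradient: |∂Z/∂n| = 30 m / 429000 m = 6.99×10⁻⁵
On a pressure surface, geostrophic balance gives V_g = (g/f)|∂Z/∂n|:
V_g = 9.81 × 6.99×10⁻⁵ / 1.38×10⁻⁴ = 4.98 m/s

5.0 m/s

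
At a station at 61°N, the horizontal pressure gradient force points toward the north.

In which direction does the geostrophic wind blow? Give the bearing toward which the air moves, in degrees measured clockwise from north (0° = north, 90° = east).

090°

The pressure-gradient force points toward the north (bearing 000°).
Geostrophic balance: in the Northern Hemisphere the Coriolis force deflects motion to the right, so the geostrophic wind blows 90° to the right of the pressure-gradient force (low pressure on the left).
Rotating 000° by 90° clockwise gives 090° — the wind blows toward the east.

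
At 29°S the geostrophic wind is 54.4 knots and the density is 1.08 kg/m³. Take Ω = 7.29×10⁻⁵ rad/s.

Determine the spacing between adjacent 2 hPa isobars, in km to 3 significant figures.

93.6 km

Coriolis parameter at 29°S:
f = 2Ω sin φ = 2 × 7.29×10⁻⁵ × sin 29° = 7.07×10⁻⁵ s⁻¹
Wind speed in SI: 54.4 knots = 28.0 m/s
Geostrophic balance rearranged: |∂P/∂n| = f ρ V_g
|∂P/∂n| = 7.07×10⁻⁵ × 1.08 × 28.0 = 2.14×10⁻³ Pa/m
Isobar spacing: Δn = ΔP/|∂P/∂n| = 200 Pa / 2.14×10⁻³ Pa/m = 93614 m ≈ 93.6 km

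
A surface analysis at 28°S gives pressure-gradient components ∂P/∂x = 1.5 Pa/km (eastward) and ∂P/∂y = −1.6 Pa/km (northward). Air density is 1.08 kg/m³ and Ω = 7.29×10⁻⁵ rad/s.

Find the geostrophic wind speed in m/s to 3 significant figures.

Coriolis parameter at 28°S:
f = 2Ω sin φ = 2 × 7.29×10⁻⁵ × sin 28° = 6.84×10⁻⁵ s⁻¹
In the Southern Hemisphere f is negative: f = −6.84×10⁻⁵ s⁻¹.
Component geostrophic relations (x east, y north):
u_g = −(1/(fρ)) ∂P/∂y,  v_g = (1/(fρ)) ∂P/∂x
u_g = −(−1.6×10⁻³)/(−6.84×10⁻⁵ × 1.08) = −21.6 m/s;  v_g = (1.5×10⁻³)/(−6.84×10⁻⁵ × 1.08) = −20.3 m/s
|V_g| = √(u_g² + v_g²) = 29.7 m/s

29.7 m/s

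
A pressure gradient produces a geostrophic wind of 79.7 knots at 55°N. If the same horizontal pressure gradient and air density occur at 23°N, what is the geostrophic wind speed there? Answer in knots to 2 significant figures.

170 knots

With the same pressure gradient and density, V_g ∝ 1/f ∝ 1/sin φ.
V₂ = V₁ · sin φ₁ / sin φ₂ = 79.7 × sin 55° / sin 23°
V₂ = 79.7 × 0.8192/0.3907 = 170 knots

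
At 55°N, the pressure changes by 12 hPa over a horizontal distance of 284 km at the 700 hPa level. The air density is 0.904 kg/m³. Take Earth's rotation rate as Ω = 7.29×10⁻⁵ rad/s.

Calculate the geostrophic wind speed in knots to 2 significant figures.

76 knots

Coriolis parameter at 55°N:
f = 2Ω sin φ = 2 × 7.29×10⁻⁵ × sin 55° = 1.19×10⁻⁴ s⁻¹
Pressure gradient: |∂P/∂n| = 1200 Pa / 284000 m = 4.23×10⁻³ Pa/m
Geostrophic balance (pressure-gradient force = Coriolis force):
V_g = (1/(fρ)) |∂P/∂n| = 4.23×10⁻³ / (1.19×10⁻⁴ × 0.904) = 39.1 m/s
Converting: 39.1 m/s × 1.944 = 76 knots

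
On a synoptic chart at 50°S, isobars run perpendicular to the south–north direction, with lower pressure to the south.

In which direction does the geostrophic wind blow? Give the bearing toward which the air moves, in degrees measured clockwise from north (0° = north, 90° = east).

The pressure-gradient force points toward the south (bearing 180°).
Geostrophic balance: in the Southern Hemisphere the Coriolis force deflects motion to the left, so the geostrophic wind blows 90° to the left of the pressure-gradient force (low pressure on the right).
Rotating 180° by 90° counterclockwise gives 090° — the wind blows toward the east.

090°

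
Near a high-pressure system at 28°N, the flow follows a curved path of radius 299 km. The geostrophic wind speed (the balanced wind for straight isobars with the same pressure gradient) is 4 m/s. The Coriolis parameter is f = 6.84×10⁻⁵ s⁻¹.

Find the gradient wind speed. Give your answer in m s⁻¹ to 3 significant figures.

Around a high, pressure-gradient force acts outward with centrifugal, so Coriolis balances both:
fV = (1/ρ)|∂P/∂n| + V²/R  →  V² − fR·V + fR·V_g = 0
With fR = 6.84×10⁻⁵ × 299×10³ m = 20.5 m/s:
V = [fR − √((fR)² − 4 fR V_g)]/2 = [20.5 − √(20.5² − 4×20.5×4)]/2 = 5.45 m/s
Supergeostrophic (V > V_g = 4 m/s), as expected around a high.

5.45 m s⁻¹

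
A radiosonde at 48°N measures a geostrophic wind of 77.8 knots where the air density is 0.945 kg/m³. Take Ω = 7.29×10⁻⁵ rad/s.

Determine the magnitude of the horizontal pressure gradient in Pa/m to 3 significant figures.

4.10×10⁻³ Pa/m

Coriolis parameter at 48°N:
f = 2Ω sin φ = 2 × 7.29×10⁻⁵ × sin 48° = 1.08×10⁻⁴ s⁻¹
Wind speed in SI: 77.8 knots = 40.0 m/s
Geostrophic balance rearranged: |∂P/∂n| = f ρ V_g
|∂P/∂n| = 1.08×10⁻⁴ × 0.945 × 40.0 = 4.10×10⁻³ Pa/m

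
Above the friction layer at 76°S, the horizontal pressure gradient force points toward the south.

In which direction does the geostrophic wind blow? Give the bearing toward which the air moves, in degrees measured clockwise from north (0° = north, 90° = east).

090°

The pressure-gradient force points toward the south (bearing 180°).
Geostrophic balance: in the Southern Hemisphere the Coriolis force deflects motion to the left, so the geostrophic wind blows 90° to the left of the pressure-gradient force (low pressure on the right).
Rotating 180° by 90° counterclockwise gives 090° — the wind blows toward the east.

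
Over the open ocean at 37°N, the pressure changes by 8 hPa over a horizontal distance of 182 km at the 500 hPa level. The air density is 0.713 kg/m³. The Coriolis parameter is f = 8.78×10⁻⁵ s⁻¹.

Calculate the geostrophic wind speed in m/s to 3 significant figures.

Pressure gradient: |∂P/∂n| = 800 Pa / 182000 m = 4.40×10⁻³ Pa/m
Geostrophic balance (pressure-gradient force = Coriolis force):
V_g = (1/(fρ)) |∂P/∂n| = 4.40×10⁻³ / (8.78×10⁻⁵ × 0.713) = 70.2 m/s

70.2 m/s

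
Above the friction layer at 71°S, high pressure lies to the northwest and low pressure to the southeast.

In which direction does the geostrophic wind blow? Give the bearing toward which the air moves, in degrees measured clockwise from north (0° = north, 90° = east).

The pressure-gradient force points toward the southeast (bearing 135°).
Geostrophic balance: in the Southern Hemisphere the Coriolis force deflects motion to the left, so the geostrophic wind blows 90° to the left of the pressure-gradient force (low pressure on the right).
Rotating 135° by 90° counterclockwise gives 045° — the wind blows toward the northeast.

045°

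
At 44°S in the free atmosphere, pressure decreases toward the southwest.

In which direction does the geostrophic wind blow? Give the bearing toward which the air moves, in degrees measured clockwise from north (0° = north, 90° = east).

135°

The pressure-gradient force points toward the southwest (bearing 225°).
Geostrophic balance: in the Southern Hemisphere the Coriolis force deflects motion to the left, so the geostrophic wind blows 90° to the left of the pressure-gradient force (low pressure on the right).
Rotating 225° by 90° counterclockwise gives 135° — the wind blows toward the southeast.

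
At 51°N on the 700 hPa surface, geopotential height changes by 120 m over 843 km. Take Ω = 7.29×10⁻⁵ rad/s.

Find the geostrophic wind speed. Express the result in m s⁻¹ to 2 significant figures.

12 m s⁻¹

Coriolis parameter at 51°N:
f = 2Ω sin φ = 2 × 7.29×10⁻⁵ × sin 51° = 1.13×10⁻⁴ s⁻¹
Height gradient: |∂Z/∂n| = 120 m / 843000 m = 1.42×10⁻⁴
On a pressure surface, geostrophic balance gives V_g = (g/f)|∂Z/∂n|:
V_g = 9.81 × 1.42×10⁻⁴ / 1.13×10⁻⁴ = 12.3 m/s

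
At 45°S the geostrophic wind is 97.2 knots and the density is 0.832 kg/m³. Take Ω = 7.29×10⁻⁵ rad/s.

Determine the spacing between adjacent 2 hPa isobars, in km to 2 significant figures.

47 km

Coriolis parameter at 45°S:
f = 2Ω sin φ = 2 × 7.29×10⁻⁵ × sin 45° = 1.03×10⁻⁴ s⁻¹
Wind speed in SI: 97.2 knots = 50.0 m/s
Geostrophic balance rearranged: |∂P/∂n| = f ρ V_g
|∂P/∂n| = 1.03×10⁻⁴ × 0.832 × 50.0 = 4.29×10⁻³ Pa/m
Isobar spacing: Δn = ΔP/|∂P/∂n| = 200 Pa / 4.29×10⁻³ Pa/m = 46629 m ≈ 47 km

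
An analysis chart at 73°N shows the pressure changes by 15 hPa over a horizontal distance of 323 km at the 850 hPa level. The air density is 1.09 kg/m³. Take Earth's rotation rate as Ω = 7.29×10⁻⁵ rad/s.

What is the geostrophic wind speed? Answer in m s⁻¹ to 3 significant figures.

Coriolis parameter at 73°N:
f = 2Ω sin φ = 2 × 7.29×10⁻⁵ × sin 73° = 1.39×10⁻⁴ s⁻¹
Pressure gradient: |∂P/∂n| = 1500 Pa / 323000 m = 4.64×10⁻³ Pa/m
Geostrophic balance (pressure-gradient force = Coriolis force):
V_g = (1/(fρ)) |∂P/∂n| = 4.64×10⁻³ / (1.39×10⁻⁴ × 1.09) = 30.6 m/s

30.6 m s⁻¹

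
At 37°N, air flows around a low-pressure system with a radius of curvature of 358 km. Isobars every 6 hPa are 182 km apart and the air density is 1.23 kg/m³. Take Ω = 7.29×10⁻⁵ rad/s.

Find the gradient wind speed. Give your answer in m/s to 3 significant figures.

Coriolis parameter at 37°N:
f = 2Ω sin φ = 2 × 7.29×10⁻⁵ × sin 37° = 8.77×10⁻⁵ s⁻¹
Pressure gradient: |∂P/∂n| = 600 Pa / 182000 m = 3.30×10⁻³ Pa/m
Geostrophic speed: V_g = |∂P/∂n|/(fρ) = 3.30×10⁻³/(8.77×10⁻⁵ × 1.23) = 30.5 m/s
Around a low, centrifugal force acts outward with Coriolis, so pressure-gradient force balances both:
(1/ρ)|∂P/∂n| = fV + V²/R  →  V² + fR·V − fR·V_g = 0
With fR = 8.77×10⁻⁵ × 358×10³ m = 31.4 m/s:
V = [−fR + √((fR)² + 4 fR V_g)]/2 = [−31.4 + √(31.4² + 4×31.4×30.5)]/2 = 19 m/s
Subgeostrophic (V < V_g = 30.5 m/s), as expected around a low.

19.0 m/s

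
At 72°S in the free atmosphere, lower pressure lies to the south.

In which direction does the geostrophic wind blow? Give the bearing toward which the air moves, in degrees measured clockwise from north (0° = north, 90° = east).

The pressure-gradient force points toward the south (bearing 180°).
Geostrophic balance: in the Southern Hemisphere the Coriolis force deflects motion to the left, so the geostrophic wind blows 90° to the left of the pressure-gradient force (low pressure on the right).
Rotating 180° by 90° counterclockwise gives 090° — the wind blows toward the east.

090°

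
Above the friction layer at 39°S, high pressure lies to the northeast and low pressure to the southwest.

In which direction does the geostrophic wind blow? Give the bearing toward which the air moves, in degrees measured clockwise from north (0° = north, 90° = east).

135°

The pressure-gradient force points toward the southwest (bearing 225°).
Geostrophic balance: in the Southern Hemisphere the Coriolis force deflects motion to the left, so the geostrophic wind blows 90° to the left of the pressure-gradient force (low pressure on the right).
Rotating 225° by 90° counterclockwise gives 135° — the wind blows toward the southeast.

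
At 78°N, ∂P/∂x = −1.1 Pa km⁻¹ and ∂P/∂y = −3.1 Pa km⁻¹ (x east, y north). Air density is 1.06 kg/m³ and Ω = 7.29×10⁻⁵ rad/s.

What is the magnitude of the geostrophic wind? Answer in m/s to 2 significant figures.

22 m/s

Coriolis parameter at 78°N:
f = 2Ω sin φ = 2 × 7.29×10⁻⁵ × sin 78° = 1.43×10⁻⁴ s⁻¹
Component geostrophic relations (x east, y north):
u_g = −(1/(fρ)) ∂P/∂y,  v_g = (1/(fρ)) ∂P/∂x
u_g = −(−3.1×10⁻³)/(1.43×10⁻⁴ × 1.06) = 20.5 m/s;  v_g = (−1.1×10⁻³)/(1.43×10⁻⁴ × 1.06) = −7.28 m/s
|V_g| = √(u_g² + v_g²) = 21.8 m/s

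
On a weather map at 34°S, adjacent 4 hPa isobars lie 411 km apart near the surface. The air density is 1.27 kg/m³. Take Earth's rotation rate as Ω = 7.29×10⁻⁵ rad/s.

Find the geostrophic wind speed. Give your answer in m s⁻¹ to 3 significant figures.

Coriolis parameter at 34°S:
f = 2Ω sin φ = 2 × 7.29×10⁻⁵ × sin 34° = 8.15×10⁻⁵ s⁻¹
Pressure gradient: |∂P/∂n| = 400 Pa / 411000 m = 9.73×10⁻⁴ Pa/m
Geostrophic balance (pressure-gradient force = Coriolis force):
V_g = (1/(fρ)) |∂P/∂n| = 9.73×10⁻⁴ / (8.15×10⁻⁵ × 1.27) = 9.40 m/s

9.40 m s⁻¹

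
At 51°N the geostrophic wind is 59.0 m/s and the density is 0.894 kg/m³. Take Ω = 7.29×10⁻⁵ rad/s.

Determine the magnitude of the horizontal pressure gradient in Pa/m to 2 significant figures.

Coriolis parameter at 51°N:
f = 2Ω sin φ = 2 × 7.29×10⁻⁵ × sin 51° = 1.13×10⁻⁴ s⁻¹
Geostrophic balance rearranged: |∂P/∂n| = f ρ V_g
|∂P/∂n| = 1.13×10⁻⁴ × 0.894 × 59.0 = 5.98×10⁻³ Pa/m

6.0×10⁻³ Pa/m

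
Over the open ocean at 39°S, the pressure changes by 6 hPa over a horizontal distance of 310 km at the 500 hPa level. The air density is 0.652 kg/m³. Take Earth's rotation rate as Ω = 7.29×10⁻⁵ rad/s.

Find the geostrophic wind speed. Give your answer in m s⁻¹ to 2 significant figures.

32 m s⁻¹

Coriolis parameter at 39°S:
f = 2Ω sin φ = 2 × 7.29×10⁻⁵ × sin 39° = 9.18×10⁻⁵ s⁻¹
Pressure gradient: |∂P/∂n| = 600 Pa / 310000 m = 1.94×10⁻³ Pa/m
Geostrophic balance (pressure-gradient force = Coriolis force):
V_g = (1/(fρ)) |∂P/∂n| = 1.94×10⁻³ / (9.18×10⁻⁵ × 0.652) = 32.4 m/s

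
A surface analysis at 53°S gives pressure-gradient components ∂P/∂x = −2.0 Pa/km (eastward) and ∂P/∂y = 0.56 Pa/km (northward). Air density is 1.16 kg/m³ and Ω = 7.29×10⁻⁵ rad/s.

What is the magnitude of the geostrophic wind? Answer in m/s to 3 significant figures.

Coriolis parameter at 53°S:
f = 2Ω sin φ = 2 × 7.29×10⁻⁵ × sin 53° = 1.16×10⁻⁴ s⁻¹
In the Southern Hemisphere f is negative: f = −1.16×10⁻⁴ s⁻¹.
Component geostrophic relations (x east, y north):
u_g = −(1/(fρ)) ∂P/∂y,  v_g = (1/(fρ)) ∂P/∂x
u_g = −(0.56×10⁻³)/(−1.16×10⁻⁴ × 1.16) = 4.15 m/s;  v_g = (−2.0×10⁻³)/(−1.16×10⁻⁴ × 1.16) = 14.8 m/s
|V_g| = √(u_g² + v_g²) = 15.4 m/s

15.4 m/s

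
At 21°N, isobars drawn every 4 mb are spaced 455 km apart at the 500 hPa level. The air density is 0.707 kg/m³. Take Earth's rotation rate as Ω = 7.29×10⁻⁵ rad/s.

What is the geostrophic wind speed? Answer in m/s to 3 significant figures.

Coriolis parameter at 21°N:
f = 2Ω sin φ = 2 × 7.29×10⁻⁵ × sin 21° = 5.23×10⁻⁵ s⁻¹
Pressure gradient: |∂P/∂n| = 400 Pa / 455000 m = 8.79×10⁻⁴ Pa/m
Geostrophic balance (pressure-gradient force = Coriolis force):
V_g = (1/(fρ)) |∂P/∂n| = 8.79×10⁻⁴ / (5.23×10⁻⁵ × 0.707) = 23.8 m/s

23.8 m/s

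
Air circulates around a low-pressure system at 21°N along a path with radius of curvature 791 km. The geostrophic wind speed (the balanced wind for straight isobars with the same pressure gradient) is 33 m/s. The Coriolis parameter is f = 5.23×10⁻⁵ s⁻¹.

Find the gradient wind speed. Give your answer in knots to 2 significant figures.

Around a low, centrifugal force acts outward with Coriolis, so pressure-gradient force balances both:
(1/ρ)|∂P/∂n| = fV + V²/R  →  V² + fR·V − fR·V_g = 0
With fR = 5.23×10⁻⁵ × 791×10³ m = 41.4 m/s:
V = [−fR + √((fR)² + 4 fR V_g)]/2 = [−41.4 + √(41.4² + 4×41.4×33)]/2 = 21.7 m/s
Subgeostrophic (V < V_g = 33 m/s), as expected around a low.
Converting: 21.7 m/s × 1.944 = 42 knots

42 knots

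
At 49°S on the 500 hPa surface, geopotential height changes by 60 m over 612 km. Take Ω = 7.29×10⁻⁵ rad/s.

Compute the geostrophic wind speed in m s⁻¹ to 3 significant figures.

8.74 m s⁻¹

Coriolis parameter at 49°S:
f = 2Ω sin φ = 2 × 7.29×10⁻⁵ × sin 49° = 1.10×10⁻⁴ s⁻¹
Height gradient: |∂Z/∂n| = 60 m / 612000 m = 9.80×10⁻⁵
On a pressure surface, geostrophic balance gives V_g = (g/f)|∂Z/∂n|:
V_g = 9.81 × 9.80×10⁻⁵ / 1.10×10⁻⁴ = 8.74 m/s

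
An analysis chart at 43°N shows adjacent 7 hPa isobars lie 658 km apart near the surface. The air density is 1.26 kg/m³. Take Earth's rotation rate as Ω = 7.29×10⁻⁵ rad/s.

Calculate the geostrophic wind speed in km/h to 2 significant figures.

31 km/h

Coriolis parameter at 43°N:
f = 2Ω sin φ = 2 × 7.29×10⁻⁵ × sin 43° = 9.94×10⁻⁵ s⁻¹
Pressure gradient: |∂P/∂n| = 700 Pa / 658000 m = 1.06×10⁻³ Pa/m
Geostrophic balance (pressure-gradient force = Coriolis force):
V_g = (1/(fρ)) |∂P/∂n| = 1.06×10⁻³ / (9.94×10⁻⁵ × 1.26) = 8.49 m/s
Converting: 8.49 m/s × 3.6 = 31 km/h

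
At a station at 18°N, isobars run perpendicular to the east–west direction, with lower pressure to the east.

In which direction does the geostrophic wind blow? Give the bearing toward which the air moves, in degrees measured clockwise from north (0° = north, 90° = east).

180°

The pressure-gradient force points toward the east (bearing 090°).
Geostrophic balance: in the Northern Hemisphere the Coriolis force deflects motion to the right, so the geostrophic wind blows 90° to the right of the pressure-gradient force (low pressure on the left).
Rotating 090° by 90° clockwise gives 180° — the wind blows toward the south.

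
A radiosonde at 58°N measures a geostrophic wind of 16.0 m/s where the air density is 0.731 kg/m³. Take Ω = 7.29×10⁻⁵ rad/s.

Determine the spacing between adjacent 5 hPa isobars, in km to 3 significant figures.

Coriolis parameter at 58°N:
f = 2Ω sin φ = 2 × 7.29×10⁻⁵ × sin 58° = 1.24×10⁻⁴ s⁻¹
Geostrophic balance rearranged: |∂P/∂n| = f ρ V_g
|∂P/∂n| = 1.24×10⁻⁴ × 0.731 × 16.0 = 1.45×10⁻³ Pa/m
Isobar spacing: Δn = ΔP/|∂P/∂n| = 500 Pa / 1.45×10⁻³ Pa/m = 345744 m ≈ 346 km

346 km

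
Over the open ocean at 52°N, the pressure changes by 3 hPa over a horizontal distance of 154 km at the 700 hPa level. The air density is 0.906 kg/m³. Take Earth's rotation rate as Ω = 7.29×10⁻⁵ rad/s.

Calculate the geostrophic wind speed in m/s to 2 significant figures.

Coriolis parameter at 52°N:
f = 2Ω sin φ = 2 × 7.29×10⁻⁵ × sin 52° = 1.15×10⁻⁴ s⁻¹
Pressure gradient: |∂P/∂n| = 300 Pa / 154000 m = 1.95×10⁻³ Pa/m
Geostrophic balance (pressure-gradient force = Coriolis force):
V_g = (1/(fρ)) |∂P/∂n| = 1.95×10⁻³ / (1.15×10⁻⁴ × 0.906) = 18.7 m/s

19 m/s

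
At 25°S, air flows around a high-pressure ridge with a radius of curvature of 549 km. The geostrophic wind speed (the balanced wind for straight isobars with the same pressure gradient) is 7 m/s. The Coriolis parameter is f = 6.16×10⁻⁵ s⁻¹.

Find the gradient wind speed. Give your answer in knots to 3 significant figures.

Around a high, pressure-gradient force acts outward with centrifugal, so Coriolis balances both:
fV = (1/ρ)|∂P/∂n| + V²/R  →  V² − fR·V + fR·V_g = 0
With fR = 6.16×10⁻⁵ × 549×10³ m = 33.8 m/s:
V = [fR − √((fR)² − 4 fR V_g)]/2 = [33.8 − √(33.8² − 4×33.8×7)]/2 = 9.9 m/s
Supergeostrophic (V > V_g = 7 m/s), as expected around a high.
Converting: 9.9 m/s × 1.944 = 19.2 knots

19.2 knots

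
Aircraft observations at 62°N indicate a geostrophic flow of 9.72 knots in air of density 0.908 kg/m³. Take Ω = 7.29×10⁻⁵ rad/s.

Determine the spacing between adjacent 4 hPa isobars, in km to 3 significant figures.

684 km

Coriolis parameter at 62°N:
f = 2Ω sin φ = 2 × 7.29×10⁻⁵ × sin 62° = 1.29×10⁻⁴ s⁻¹
Wind speed in SI: 9.72 knots = 5.00 m/s
Geostrophic balance rearranged: |∂P/∂n| = f ρ V_g
|∂P/∂n| = 1.29×10⁻⁴ × 0.908 × 5.00 = 5.84×10⁻⁴ Pa/m
Isobar spacing: Δn = ΔP/|∂P/∂n| = 400 Pa / 5.84×10⁻⁴ Pa/m = 684349 m ≈ 684 km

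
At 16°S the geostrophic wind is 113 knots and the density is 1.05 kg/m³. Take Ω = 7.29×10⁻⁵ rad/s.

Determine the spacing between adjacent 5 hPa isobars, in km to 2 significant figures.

Coriolis parameter at 16°S:
f = 2Ω sin φ = 2 × 7.29×10⁻⁵ × sin 16° = 4.02×10⁻⁵ s⁻¹
Wind speed in SI: 113 knots = 58.1 m/s
Geostrophic balance rearranged: |∂P/∂n| = f ρ V_g
|∂P/∂n| = 4.02×10⁻⁵ × 1.05 × 58.1 = 2.45×10⁻³ Pa/m
Isobar spacing: Δn = ΔP/|∂P/∂n| = 500 Pa / 2.45×10⁻³ Pa/m = 203830 m ≈ 200 km

200 km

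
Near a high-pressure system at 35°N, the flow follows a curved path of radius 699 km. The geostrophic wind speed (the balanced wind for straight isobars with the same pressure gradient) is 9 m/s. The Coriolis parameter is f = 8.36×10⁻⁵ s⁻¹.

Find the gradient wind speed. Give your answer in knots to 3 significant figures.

Around a high, pressure-gradient force acts outward with centrifugal, so Coriolis balances both:
fV = (1/ρ)|∂P/∂n| + V²/R  →  V² − fR·V + fR·V_g = 0
With fR = 8.36×10⁻⁵ × 699×10³ m = 58.4 m/s:
V = [fR − √((fR)² − 4 fR V_g)]/2 = [58.4 − √(58.4² − 4×58.4×9)]/2 = 11.1 m/s
Supergeostrophic (V > V_g = 9 m/s), as expected around a high.
Converting: 11.1 m/s × 1.944 = 21.6 knots

21.6 knots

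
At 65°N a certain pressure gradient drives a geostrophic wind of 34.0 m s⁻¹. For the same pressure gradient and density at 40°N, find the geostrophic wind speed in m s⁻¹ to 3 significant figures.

With the same pressure gradient and density, V_g ∝ 1/f ∝ 1/sin φ.
V₂ = V₁ · sin φ₁ / sin φ₂ = 34.0 × sin 65° / sin 40°
V₂ = 34.0 × 0.9063/0.6428 = 47.9 m s⁻¹

47.9 m s⁻¹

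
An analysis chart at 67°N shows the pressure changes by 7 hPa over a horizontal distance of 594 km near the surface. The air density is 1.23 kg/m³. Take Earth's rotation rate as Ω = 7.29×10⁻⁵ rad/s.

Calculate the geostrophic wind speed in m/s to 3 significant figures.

Coriolis parameter at 67°N:
f = 2Ω sin φ = 2 × 7.29×10⁻⁵ × sin 67° = 1.34×10⁻⁴ s⁻¹
Pressure gradient: |∂P/∂n| = 700 Pa / 594000 m = 1.18×10⁻³ Pa/m
Geostrophic balance (pressure-gradient force = Coriolis force):
V_g = (1/(fρ)) |∂P/∂n| = 1.18×10⁻³ / (1.34×10⁻⁴ × 1.23) = 7.14 m/s

7.14 m/s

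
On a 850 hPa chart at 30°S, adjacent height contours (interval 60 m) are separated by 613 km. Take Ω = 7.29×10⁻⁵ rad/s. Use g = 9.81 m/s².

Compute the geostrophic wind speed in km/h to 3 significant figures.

47.4 km/h

Coriolis parameter at 30°S:
f = 2Ω sin φ = 2 × 7.29×10⁻⁵ × sin 30° = 7.29×10⁻⁵ s⁻¹
Height gradient: |∂Z/∂n| = 60 m / 613000 m = 9.79×10⁻⁵
On a pressure surface, geostrophic balance gives V_g = (g/f)|∂Z/∂n|:
V_g = 9.81 × 9.79×10⁻⁵ / 7.29×10⁻⁵ = 13.2 m/s
Converting: 13.2 m/s × 3.6 = 47.4 km/h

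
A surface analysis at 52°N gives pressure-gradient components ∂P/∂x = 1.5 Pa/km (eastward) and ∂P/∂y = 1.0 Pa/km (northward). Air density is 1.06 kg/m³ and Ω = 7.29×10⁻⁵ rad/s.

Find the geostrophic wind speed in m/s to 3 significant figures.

Coriolis parameter at 52°N:
f = 2Ω sin φ = 2 × 7.29×10⁻⁵ × sin 52° = 1.15×10⁻⁴ s⁻¹
Component geostrophic relations (x east, y north):
u_g = −(1/(fρ)) ∂P/∂y,  v_g = (1/(fρ)) ∂P/∂x
u_g = −(1.0×10⁻³)/(1.15×10⁻⁴ × 1.06) = −8.21 m/s;  v_g = (1.5×10⁻³)/(1.15×10⁻⁴ × 1.06) = 12.3 m/s
|V_g| = √(u_g² + v_g²) = 14.8 m/s

14.8 m/s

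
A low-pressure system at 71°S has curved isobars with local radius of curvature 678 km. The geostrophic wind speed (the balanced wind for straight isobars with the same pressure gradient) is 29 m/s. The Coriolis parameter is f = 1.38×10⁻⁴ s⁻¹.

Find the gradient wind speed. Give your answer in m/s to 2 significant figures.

Around a low, centrifugal force acts outward with Coriolis, so pressure-gradient force balances both:
(1/ρ)|∂P/∂n| = fV + V²/R  →  V² + fR·V − fR·V_g = 0
With fR = 1.38×10⁻⁴ × 678×10³ m = 93.6 m/s:
V = [−fR + √((fR)² + 4 fR V_g)]/2 = [−93.6 + √(93.6² + 4×93.6×29)]/2 = 23.2 m/s
Subgeostrophic (V < V_g = 29 m/s), as expected around a low.

23 m/s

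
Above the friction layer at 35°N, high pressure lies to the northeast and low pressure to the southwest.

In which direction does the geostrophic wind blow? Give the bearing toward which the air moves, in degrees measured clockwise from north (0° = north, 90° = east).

315°

The pressure-gradient force points toward the southwest (bearing 225°).
Geostrophic balance: in the Northern Hemisphere the Coriolis force deflects motion to the right, so the geostrophic wind blows 90° to the right of the pressure-gradient force (low pressure on the left).
Rotating 225° by 90° clockwise gives 315° — the wind blows toward the northwest.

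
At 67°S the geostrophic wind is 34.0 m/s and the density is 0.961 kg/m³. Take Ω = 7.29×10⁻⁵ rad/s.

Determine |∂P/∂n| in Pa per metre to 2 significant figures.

4.4×10⁻³ Pa/m

Coriolis parameter at 67°S:
f = 2Ω sin φ = 2 × 7.29×10⁻⁵ × sin 67° = 1.34×10⁻⁴ s⁻¹
Geostrophic balance rearranged: |∂P/∂n| = f ρ V_g
|∂P/∂n| = 1.34×10⁻⁴ × 0.961 × 34.0 = 4.39×10⁻³ Pa/m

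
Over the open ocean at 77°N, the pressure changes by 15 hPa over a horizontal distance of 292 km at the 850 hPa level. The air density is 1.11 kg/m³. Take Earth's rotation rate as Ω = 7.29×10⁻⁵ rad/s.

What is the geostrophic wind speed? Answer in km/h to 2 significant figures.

120 km/h

Coriolis parameter at 77°N:
f = 2Ω sin φ = 2 × 7.29×10⁻⁵ × sin 77° = 1.42×10⁻⁴ s⁻¹
Pressure gradient: |∂P/∂n| = 1500 Pa / 292000 m = 5.14×10⁻³ Pa/m
Geostrophic balance (pressure-gradient force = Coriolis force):
V_g = (1/(fρ)) |∂P/∂n| = 5.14×10⁻³ / (1.42×10⁻⁴ × 1.11) = 32.6 m/s
Converting: 32.6 m/s × 3.6 = 120 km/h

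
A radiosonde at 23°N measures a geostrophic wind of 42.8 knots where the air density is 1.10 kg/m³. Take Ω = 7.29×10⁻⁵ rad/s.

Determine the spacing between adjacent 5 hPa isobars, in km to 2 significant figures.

360 km

Coriolis parameter at 23°N:
f = 2Ω sin φ = 2 × 7.29×10⁻⁵ × sin 23° = 5.70×10⁻⁵ s⁻¹
Wind speed in SI: 42.8 knots = 22.0 m/s
Geostrophic balance rearranged: |∂P/∂n| = f ρ V_g
|∂P/∂n| = 5.70×10⁻⁵ × 1.10 × 22.0 = 1.38×10⁻³ Pa/m
Isobar spacing: Δn = ΔP/|∂P/∂n| = 500 Pa / 1.38×10⁻³ Pa/m = 362376 m ≈ 360 km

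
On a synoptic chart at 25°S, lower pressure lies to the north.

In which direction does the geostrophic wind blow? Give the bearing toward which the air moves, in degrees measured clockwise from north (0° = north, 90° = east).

The pressure-gradient force points toward the north (bearing 000°).
Geostrophic balance: in the Southern Hemisphere the Coriolis force deflects motion to the left, so the geostrophic wind blows 90° to the left of the pressure-gradient force (low pressure on the right).
Rotating 000° by 90° counterclockwise gives 270° — the wind blows toward the west.

270°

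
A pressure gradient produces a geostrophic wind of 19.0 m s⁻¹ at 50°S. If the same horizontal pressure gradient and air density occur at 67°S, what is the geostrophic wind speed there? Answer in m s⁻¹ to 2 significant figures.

With the same pressure gradient and density, V_g ∝ 1/f ∝ 1/sin φ.
V₂ = V₁ · sin φ₁ / sin φ₂ = 19.0 × sin 50° / sin 67°
V₂ = 19.0 × 0.7660/0.9205 = 16 m s⁻¹

16 m s⁻¹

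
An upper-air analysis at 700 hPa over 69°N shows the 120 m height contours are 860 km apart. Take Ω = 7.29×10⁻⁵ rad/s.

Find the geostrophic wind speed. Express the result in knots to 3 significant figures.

Coriolis parameter at 69°N:
f = 2Ω sin φ = 2 × 7.29×10⁻⁵ × sin 69° = 1.36×10⁻⁴ s⁻¹
Height gradient: |∂Z/∂n| = 120 m / 860000 m = 1.40×10⁻⁴
On a pressure surface, geostrophic balance gives V_g = (g/f)|∂Z/∂n|:
V_g = 9.81 × 1.40×10⁻⁴ / 1.36×10⁻⁴ = 10.1 m/s
Converting: 10.1 m/s × 1.944 = 19.5 knots

19.5 knots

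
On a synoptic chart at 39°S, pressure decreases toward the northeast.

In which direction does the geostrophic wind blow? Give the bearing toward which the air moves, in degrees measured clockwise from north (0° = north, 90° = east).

315°

The pressure-gradient force points toward the northeast (bearing 045°).
Geostrophic balance: in the Southern Hemisphere the Coriolis force deflects motion to the left, so the geostrophic wind blows 90° to the left of the pressure-gradient force (low pressure on the right).
Rotating 045° by 90° counterclockwise gives 315° — the wind blows toward the northwest.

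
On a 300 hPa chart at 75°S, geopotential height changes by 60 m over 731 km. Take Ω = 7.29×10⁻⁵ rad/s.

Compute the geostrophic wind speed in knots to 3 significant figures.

11.1 knots

Coriolis parameter at 75°S:
f = 2Ω sin φ = 2 × 7.29×10⁻⁵ × sin 75° = 1.41×10⁻⁴ s⁻¹
Height gradient: |∂Z/∂n| = 60 m / 731000 m = 8.21×10⁻⁵
On a pressure surface, geostrophic balance gives V_g = (g/f)|∂Z/∂n|:
V_g = 9.81 × 8.21×10⁻⁵ / 1.41×10⁻⁴ = 5.72 m/s
Converting: 5.72 m/s × 1.944 = 11.1 knots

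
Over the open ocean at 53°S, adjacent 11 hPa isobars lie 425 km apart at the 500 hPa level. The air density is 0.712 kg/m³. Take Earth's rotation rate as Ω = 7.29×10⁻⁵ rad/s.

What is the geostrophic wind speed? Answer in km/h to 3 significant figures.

112 km/h

Coriolis parameter at 53°S:
f = 2Ω sin φ = 2 × 7.29×10⁻⁵ × sin 53° = 1.16×10⁻⁴ s⁻¹
Pressure gradient: |∂P/∂n| = 1100 Pa / 425000 m = 2.59×10⁻³ Pa/m
Geostrophic balance (pressure-gradient force = Coriolis force):
V_g = (1/(fρ)) |∂P/∂n| = 2.59×10⁻³ / (1.16×10⁻⁴ × 0.712) = 31.2 m/s
Converting: 31.2 m/s × 3.6 = 112 km/h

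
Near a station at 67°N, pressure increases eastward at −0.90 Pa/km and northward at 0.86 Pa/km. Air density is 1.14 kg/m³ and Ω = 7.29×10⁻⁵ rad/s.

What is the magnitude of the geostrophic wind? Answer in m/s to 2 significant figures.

8.1 m/s

Coriolis parameter at 67°N:
f = 2Ω sin φ = 2 × 7.29×10⁻⁵ × sin 67° = 1.34×10⁻⁴ s⁻¹
Component geostrophic relations (x east, y north):
u_g = −(1/(fρ)) ∂P/∂y,  v_g = (1/(fρ)) ∂P/∂x
u_g = −(0.86×10⁻³)/(1.34×10⁻⁴ × 1.14) = −5.62 m/s;  v_g = (−0.90×10⁻³)/(1.34×10⁻⁴ × 1.14) = −5.88 m/s
|V_g| = √(u_g² + v_g²) = 8.14 m/s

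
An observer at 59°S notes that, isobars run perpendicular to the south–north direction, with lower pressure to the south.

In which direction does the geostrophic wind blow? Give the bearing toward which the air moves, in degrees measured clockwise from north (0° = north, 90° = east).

The pressure-gradient force points toward the south (bearing 180°).
Geostrophic balance: in the Southern Hemisphere the Coriolis force deflects motion to the left, so the geostrophic wind blows 90° to the left of the pressure-gradient force (low pressure on the right).
Rotating 180° by 90° counterclockwise gives 090° — the wind blows toward the east.

090°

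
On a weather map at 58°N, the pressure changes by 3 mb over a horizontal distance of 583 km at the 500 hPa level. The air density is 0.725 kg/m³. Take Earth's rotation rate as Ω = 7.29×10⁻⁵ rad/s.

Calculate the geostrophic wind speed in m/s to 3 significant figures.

5.74 m/s

Coriolis parameter at 58°N:
f = 2Ω sin φ = 2 × 7.29×10⁻⁵ × sin 58° = 1.24×10⁻⁴ s⁻¹
Pressure gradient: |∂P/∂n| = 300 Pa / 583000 m = 5.15×10⁻⁴ Pa/m
Geostrophic balance (pressure-gradient force = Coriolis force):
V_g = (1/(fρ)) |∂P/∂n| = 5.15×10⁻⁴ / (1.24×10⁻⁴ × 0.725) = 5.74 m/s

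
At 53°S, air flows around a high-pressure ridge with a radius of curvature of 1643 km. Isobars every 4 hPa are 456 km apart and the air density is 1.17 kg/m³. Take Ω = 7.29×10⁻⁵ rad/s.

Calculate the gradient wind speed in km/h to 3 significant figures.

Coriolis parameter at 53°S:
f = 2Ω sin φ = 2 × 7.29×10⁻⁵ × sin 53° = 1.16×10⁻⁴ s⁻¹
Pressure gradient: |∂P/∂n| = 400 Pa / 456000 m = 8.77×10⁻⁴ Pa/m
Geostrophic speed: V_g = |∂P/∂n|/(fρ) = 8.77×10⁻⁴/(1.16×10⁻⁴ × 1.17) = 6.44 m/s
Around a high, pressure-gradient force acts outward with centrifugal, so Coriolis balances both:
fV = (1/ρ)|∂P/∂n| + V²/R  →  V² − fR·V + fR·V_g = 0
With fR = 1.16×10⁻⁴ × 1643×10³ m = 191 m/s:
V = [fR − √((fR)² − 4 fR V_g)]/2 = [191 − √(191² − 4×191×6.44)]/2 = 6.67 m/s
Supergeostrophic (V > V_g = 6.44 m/s), as expected around a high.
Converting: 6.67 m/s × 3.6 = 24.0 km/h

24.0 km/h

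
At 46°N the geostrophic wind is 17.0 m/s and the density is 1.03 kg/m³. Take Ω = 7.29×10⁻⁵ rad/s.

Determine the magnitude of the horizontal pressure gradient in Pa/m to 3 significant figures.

Coriolis parameter at 46°N:
f = 2Ω sin φ = 2 × 7.29×10⁻⁵ × sin 46° = 1.05×10⁻⁴ s⁻¹
Geostrophic balance rearranged: |∂P/∂n| = f ρ V_g
|∂P/∂n| = 1.05×10⁻⁴ × 1.03 × 17.0 = 1.84×10⁻³ Pa/m

1.84×10⁻³ Pa/m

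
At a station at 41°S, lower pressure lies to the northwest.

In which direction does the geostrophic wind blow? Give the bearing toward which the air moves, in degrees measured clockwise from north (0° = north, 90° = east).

The pressure-gradient force points toward the northwest (bearing 315°).
Geostrophic balance: in the Southern Hemisphere the Coriolis force deflects motion to the left, so the geostrophic wind blows 90° to the left of the pressure-gradient force (low pressure on the right).
Rotating 315° by 90° counterclockwise gives 225° — the wind blows toward the southwest.

225°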